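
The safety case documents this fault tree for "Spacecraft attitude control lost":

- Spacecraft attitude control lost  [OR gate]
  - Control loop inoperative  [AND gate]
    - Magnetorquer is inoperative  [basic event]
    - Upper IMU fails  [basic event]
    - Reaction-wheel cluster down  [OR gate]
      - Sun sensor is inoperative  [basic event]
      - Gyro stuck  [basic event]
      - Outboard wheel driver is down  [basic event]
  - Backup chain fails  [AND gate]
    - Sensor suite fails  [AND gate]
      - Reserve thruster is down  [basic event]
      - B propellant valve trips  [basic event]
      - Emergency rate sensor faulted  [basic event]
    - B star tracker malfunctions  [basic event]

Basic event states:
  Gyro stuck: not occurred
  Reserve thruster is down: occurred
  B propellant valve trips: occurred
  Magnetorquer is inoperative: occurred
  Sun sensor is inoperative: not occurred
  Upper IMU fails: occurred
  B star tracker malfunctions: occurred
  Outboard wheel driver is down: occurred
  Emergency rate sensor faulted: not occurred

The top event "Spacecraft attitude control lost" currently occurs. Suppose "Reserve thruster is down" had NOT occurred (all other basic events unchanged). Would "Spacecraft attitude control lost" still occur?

Counterfactual: set "Reserve thruster is down" to not occurred.
Reaction-wheel cluster down [OR]: Sun sensor is inoperative=not, Gyro stuck=not, Outboard wheel driver is down=occurs → at least one input occurs → occurs.
Control loop inoperative [AND]: Magnetorquer is inoperative=occurs, Upper IMU fails=occurs, Reaction-wheel cluster down=occurs → all inputs occur → occurs.
Sensor suite fails [AND]: Reserve thruster is down=not, B propellant valve trips=occurs, Emergency rate sensor faulted=not → not all inputs occur → does not occur.
Backup chain fails [AND]: Sensor suite fails=not, B star tracker malfunctions=occurs → not all inputs occur → does not occur.
Spacecraft attitude control lost [OR]: Control loop inoperative=occurs, Backup chain fails=not → at least one input occurs → occurs.

Yes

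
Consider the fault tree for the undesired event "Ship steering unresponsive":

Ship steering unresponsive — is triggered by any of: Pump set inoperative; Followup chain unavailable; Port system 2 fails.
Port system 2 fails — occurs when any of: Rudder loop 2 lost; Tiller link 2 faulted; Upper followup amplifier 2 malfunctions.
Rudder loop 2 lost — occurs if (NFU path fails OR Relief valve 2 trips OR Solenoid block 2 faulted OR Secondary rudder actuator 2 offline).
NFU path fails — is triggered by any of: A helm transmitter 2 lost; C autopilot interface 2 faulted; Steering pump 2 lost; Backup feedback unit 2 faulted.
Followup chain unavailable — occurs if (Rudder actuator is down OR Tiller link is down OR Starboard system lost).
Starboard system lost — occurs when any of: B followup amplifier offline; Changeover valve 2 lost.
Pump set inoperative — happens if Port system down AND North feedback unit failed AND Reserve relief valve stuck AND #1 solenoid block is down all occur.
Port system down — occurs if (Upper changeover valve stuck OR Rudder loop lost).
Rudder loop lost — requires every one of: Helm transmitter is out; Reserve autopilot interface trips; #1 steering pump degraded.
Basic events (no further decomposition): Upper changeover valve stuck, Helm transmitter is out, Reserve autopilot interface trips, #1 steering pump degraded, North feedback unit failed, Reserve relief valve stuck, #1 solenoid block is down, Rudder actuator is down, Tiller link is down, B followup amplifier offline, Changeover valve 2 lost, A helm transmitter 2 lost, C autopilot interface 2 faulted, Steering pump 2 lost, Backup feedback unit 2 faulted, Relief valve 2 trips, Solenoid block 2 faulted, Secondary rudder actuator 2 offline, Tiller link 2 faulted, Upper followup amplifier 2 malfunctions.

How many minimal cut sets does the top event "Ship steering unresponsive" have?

Rudder loop lost [AND]: one cut set from each child combined → 1 × 1 × 1 = 1 cut set(s).
Port system down [OR]: union of children's cut sets → 2 cut set(s).
Pump set inoperative [AND]: one cut set from each child combined → 2 × 1 × 1 × 1 = 2 cut set(s).
Starboard system lost [OR]: union of children's cut sets → 2 cut set(s).
Followup chain unavailable [OR]: union of children's cut sets → 4 cut set(s).
NFU path fails [OR]: union of children's cut sets → 4 cut set(s).
Rudder loop 2 lost [OR]: union of children's cut sets → 7 cut set(s).
Port system 2 fails [OR]: union of children's cut sets → 9 cut set(s).
Ship steering unresponsive [OR]: union of children's cut sets → 15 cut set(s).

15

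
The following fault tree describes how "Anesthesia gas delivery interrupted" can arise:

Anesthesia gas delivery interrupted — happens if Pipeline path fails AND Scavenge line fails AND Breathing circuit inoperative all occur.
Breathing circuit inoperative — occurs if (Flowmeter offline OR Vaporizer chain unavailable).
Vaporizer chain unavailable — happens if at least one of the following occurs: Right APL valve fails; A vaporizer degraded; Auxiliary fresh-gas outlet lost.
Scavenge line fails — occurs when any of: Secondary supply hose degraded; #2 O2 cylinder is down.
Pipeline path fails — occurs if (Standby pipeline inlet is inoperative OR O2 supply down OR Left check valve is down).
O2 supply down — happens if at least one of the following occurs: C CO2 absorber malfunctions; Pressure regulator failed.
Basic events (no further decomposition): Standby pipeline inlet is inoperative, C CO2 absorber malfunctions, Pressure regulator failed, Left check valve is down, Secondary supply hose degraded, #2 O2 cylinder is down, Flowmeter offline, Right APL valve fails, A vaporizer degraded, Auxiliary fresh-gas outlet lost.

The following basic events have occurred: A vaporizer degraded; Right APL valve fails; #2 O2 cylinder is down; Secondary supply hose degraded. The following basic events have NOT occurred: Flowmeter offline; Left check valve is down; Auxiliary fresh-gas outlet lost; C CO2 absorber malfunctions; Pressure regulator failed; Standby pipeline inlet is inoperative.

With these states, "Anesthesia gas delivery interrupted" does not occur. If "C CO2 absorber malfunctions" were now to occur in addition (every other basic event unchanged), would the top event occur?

Yes

Counterfactual: set "C CO2 absorber malfunctions" to occurred.
O2 supply down [OR]: C CO2 absorber malfunctions=occurs, Pressure regulator failed=not → at least one input occurs → occurs.
Pipeline path fails [OR]: Standby pipeline inlet is inoperative=not, O2 supply down=occurs, Left check valve is down=not → at least one input occurs → occurs.
Scavenge line fails [OR]: Secondary supply hose degraded=occurs, #2 O2 cylinder is down=occurs → at least one input occurs → occurs.
Vaporizer chain unavailable [OR]: Right APL valve fails=occurs, A vaporizer degraded=occurs, Auxiliary fresh-gas outlet lost=not → at least one input occurs → occurs.
Breathing circuit inoperative [OR]: Flowmeter offline=not, Vaporizer chain unavailable=occurs → at least one input occurs → occurs.
Anesthesia gas delivery interrupted [AND]: Pipeline path fails=occurs, Scavenge line fails=occurs, Breathing circuit inoperative=occurs → all inputs occur → occurs.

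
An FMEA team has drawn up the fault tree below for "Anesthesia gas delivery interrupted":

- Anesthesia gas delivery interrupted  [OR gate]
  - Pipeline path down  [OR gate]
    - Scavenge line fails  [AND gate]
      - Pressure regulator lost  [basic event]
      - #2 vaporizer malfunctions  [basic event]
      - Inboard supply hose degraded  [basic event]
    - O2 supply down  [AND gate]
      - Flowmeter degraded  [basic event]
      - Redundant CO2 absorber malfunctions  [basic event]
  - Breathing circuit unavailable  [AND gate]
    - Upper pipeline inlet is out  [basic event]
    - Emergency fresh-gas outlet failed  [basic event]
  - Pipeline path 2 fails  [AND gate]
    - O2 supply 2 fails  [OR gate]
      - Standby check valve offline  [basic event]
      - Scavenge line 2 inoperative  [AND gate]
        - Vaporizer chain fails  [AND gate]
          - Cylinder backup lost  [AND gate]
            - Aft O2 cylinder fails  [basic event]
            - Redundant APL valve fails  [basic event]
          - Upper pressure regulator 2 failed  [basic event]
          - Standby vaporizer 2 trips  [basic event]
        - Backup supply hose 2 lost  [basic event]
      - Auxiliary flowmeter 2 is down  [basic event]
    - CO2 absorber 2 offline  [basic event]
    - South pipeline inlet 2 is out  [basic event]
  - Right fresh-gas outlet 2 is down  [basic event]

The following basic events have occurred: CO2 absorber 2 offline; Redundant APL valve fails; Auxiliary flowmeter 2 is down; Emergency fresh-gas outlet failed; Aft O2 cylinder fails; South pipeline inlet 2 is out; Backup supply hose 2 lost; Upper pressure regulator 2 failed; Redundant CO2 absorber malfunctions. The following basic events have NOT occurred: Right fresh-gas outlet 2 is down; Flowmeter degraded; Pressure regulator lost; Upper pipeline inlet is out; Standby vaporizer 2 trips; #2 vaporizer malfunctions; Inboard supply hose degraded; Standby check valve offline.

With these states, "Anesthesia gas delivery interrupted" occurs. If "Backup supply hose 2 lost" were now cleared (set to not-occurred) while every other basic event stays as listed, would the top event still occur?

Counterfactual: set "Backup supply hose 2 lost" to not occurred.
Scavenge line fails [AND]: Pressure regulator lost=not, #2 vaporizer malfunctions=not, Inboard supply hose degraded=not → not all inputs occur → does not occur.
O2 supply down [AND]: Flowmeter degraded=not, Redundant CO2 absorber malfunctions=occurs → not all inputs occur → does not occur.
Pipeline path down [OR]: Scavenge line fails=not, O2 supply down=not → no input occurs → does not occur.
Breathing circuit unavailable [AND]: Upper pipeline inlet is out=not, Emergency fresh-gas outlet failed=occurs → not all inputs occur → does not occur.
Cylinder backup lost [AND]: Aft O2 cylinder fails=occurs, Redundant APL valve fails=occurs → all inputs occur → occurs.
Vaporizer chain fails [AND]: Cylinder backup lost=occurs, Upper pressure regulator 2 failed=occurs, Standby vaporizer 2 trips=not → not all inputs occur → does not occur.
Scavenge line 2 inoperative [AND]: Vaporizer chain fails=not, Backup supply hose 2 lost=not → not all inputs occur → does not occur.
O2 supply 2 fails [OR]: Standby check valve offline=not, Scavenge line 2 inoperative=not, Auxiliary flowmeter 2 is down=occurs → at least one input occurs → occurs.
Pipeline path 2 fails [AND]: O2 supply 2 fails=occurs, CO2 absorber 2 offline=occurs, South pipeline inlet 2 is out=occurs → all inputs occur → occurs.
Anesthesia gas delivery interrupted [OR]: Pipeline path down=not, Breathing circuit unavailable=not, Pipeline path 2 fails=occurs, Right fresh-gas outlet 2 is down=not → at least one input occurs → occurs.

Yes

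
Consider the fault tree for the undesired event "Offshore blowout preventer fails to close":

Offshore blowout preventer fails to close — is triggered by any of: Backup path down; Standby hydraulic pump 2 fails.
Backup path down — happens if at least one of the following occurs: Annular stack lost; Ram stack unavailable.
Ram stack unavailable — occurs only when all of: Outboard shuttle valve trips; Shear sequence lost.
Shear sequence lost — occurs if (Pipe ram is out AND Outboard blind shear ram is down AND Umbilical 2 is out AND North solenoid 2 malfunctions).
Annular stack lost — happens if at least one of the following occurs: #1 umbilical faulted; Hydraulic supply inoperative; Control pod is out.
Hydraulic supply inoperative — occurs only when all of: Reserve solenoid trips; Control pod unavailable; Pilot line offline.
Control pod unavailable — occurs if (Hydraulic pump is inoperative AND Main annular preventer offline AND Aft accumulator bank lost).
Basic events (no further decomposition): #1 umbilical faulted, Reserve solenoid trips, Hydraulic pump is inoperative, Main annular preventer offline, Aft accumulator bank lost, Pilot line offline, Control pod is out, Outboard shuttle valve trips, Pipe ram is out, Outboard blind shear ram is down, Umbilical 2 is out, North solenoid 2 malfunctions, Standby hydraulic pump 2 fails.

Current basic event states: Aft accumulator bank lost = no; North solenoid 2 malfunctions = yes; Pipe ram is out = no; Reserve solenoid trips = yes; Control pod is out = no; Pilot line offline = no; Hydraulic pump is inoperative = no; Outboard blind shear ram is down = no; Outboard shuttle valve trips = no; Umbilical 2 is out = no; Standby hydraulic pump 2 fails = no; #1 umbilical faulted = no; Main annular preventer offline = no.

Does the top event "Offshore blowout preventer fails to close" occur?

Control pod unavailable [AND]: Hydraulic pump is inoperative=not, Main annular preventer offline=not, Aft accumulator bank lost=not → not all inputs occur → does not occur.
Hydraulic supply inoperative [AND]: Reserve solenoid trips=occurs, Control pod unavailable=not, Pilot line offline=not → not all inputs occur → does not occur.
Annular stack lost [OR]: #1 umbilical faulted=not, Hydraulic supply inoperative=not, Control pod is out=not → no input occurs → does not occur.
Shear sequence lost [AND]: Pipe ram is out=not, Outboard blind shear ram is down=not, Umbilical 2 is out=not, North solenoid 2 malfunctions=occurs → not all inputs occur → does not occur.
Ram stack unavailable [AND]: Outboard shuttle valve trips=not, Shear sequence lost=not → not all inputs occur → does not occur.
Backup path down [OR]: Annular stack lost=not, Ram stack unavailable=not → no input occurs → does not occur.
Offshore blowout preventer fails to close [OR]: Backup path down=not, Standby hydraulic pump 2 fails=not → no input occurs → does not occur.

No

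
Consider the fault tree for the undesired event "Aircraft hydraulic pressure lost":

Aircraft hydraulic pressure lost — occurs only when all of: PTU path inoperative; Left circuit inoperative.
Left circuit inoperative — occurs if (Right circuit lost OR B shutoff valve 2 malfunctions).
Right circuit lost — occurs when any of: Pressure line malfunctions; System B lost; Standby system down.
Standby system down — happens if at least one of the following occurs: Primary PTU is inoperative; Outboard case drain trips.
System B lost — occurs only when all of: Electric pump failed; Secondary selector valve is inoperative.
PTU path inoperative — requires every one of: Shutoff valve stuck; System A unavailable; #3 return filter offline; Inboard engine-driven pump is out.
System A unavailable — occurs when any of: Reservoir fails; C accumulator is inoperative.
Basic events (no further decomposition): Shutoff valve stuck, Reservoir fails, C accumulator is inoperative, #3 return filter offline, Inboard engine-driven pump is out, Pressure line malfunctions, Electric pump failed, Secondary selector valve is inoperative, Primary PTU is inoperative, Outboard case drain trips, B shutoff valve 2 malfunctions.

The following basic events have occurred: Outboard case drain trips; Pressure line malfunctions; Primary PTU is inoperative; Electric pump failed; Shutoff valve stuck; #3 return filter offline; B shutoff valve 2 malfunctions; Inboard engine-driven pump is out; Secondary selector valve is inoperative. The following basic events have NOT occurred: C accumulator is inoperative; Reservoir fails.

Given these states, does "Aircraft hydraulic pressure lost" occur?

No

System A unavailable [OR]: Reservoir fails=not, C accumulator is inoperative=not → no input occurs → does not occur.
PTU path inoperative [AND]: Shutoff valve stuck=occurs, System A unavailable=not, #3 return filter offline=occurs, Inboard engine-driven pump is out=occurs → not all inputs occur → does not occur.
System B lost [AND]: Electric pump failed=occurs, Secondary selector valve is inoperative=occurs → all inputs occur → occurs.
Standby system down [OR]: Primary PTU is inoperative=occurs, Outboard case drain trips=occurs → at least one input occurs → occurs.
Right circuit lost [OR]: Pressure line malfunctions=occurs, System B lost=occurs, Standby system down=occurs → at least one input occurs → occurs.
Left circuit inoperative [OR]: Right circuit lost=occurs, B shutoff valve 2 malfunctions=occurs → at least one input occurs → occurs.
Aircraft hydraulic pressure lost [AND]: PTU path inoperative=not, Left circuit inoperative=occurs → not all inputs occur → does not occur.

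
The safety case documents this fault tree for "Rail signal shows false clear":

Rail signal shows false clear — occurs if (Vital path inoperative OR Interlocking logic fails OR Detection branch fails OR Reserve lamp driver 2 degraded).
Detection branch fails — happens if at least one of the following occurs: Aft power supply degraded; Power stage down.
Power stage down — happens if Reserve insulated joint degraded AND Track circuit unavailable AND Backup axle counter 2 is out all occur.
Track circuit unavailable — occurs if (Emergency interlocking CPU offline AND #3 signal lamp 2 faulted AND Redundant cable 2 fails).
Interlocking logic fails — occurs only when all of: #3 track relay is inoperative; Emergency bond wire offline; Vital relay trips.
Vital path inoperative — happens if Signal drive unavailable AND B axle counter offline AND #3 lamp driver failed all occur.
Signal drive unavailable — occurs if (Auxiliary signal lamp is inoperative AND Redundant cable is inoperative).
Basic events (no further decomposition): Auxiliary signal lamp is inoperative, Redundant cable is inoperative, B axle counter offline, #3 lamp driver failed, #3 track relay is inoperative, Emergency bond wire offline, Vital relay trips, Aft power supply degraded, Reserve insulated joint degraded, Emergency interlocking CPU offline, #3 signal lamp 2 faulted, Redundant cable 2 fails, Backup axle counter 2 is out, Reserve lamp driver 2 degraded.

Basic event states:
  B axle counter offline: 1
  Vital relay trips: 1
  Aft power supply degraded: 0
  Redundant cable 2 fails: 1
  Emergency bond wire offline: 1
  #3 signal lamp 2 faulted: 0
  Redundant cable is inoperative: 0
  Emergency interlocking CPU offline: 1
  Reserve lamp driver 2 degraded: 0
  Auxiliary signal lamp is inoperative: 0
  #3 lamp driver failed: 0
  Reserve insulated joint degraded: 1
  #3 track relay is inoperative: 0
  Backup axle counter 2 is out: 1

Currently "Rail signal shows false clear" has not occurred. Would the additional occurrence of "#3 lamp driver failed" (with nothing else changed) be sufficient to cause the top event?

Counterfactual: set "#3 lamp driver failed" to occurred.
Signal drive unavailable [AND]: Auxiliary signal lamp is inoperative=not, Redundant cable is inoperative=not → not all inputs occur → does not occur.
Vital path inoperative [AND]: Signal drive unavailable=not, B axle counter offline=occurs, #3 lamp driver failed=occurs → not all inputs occur → does not occur.
Interlocking logic fails [AND]: #3 track relay is inoperative=not, Emergency bond wire offline=occurs, Vital relay trips=occurs → not all inputs occur → does not occur.
Track circuit unavailable [AND]: Emergency interlocking CPU offline=occurs, #3 signal lamp 2 faulted=not, Redundant cable 2 fails=occurs → not all inputs occur → does not occur.
Power stage down [AND]: Reserve insulated joint degraded=occurs, Track circuit unavailable=not, Backup axle counter 2 is out=occurs → not all inputs occur → does not occur.
Detection branch fails [OR]: Aft power supply degraded=not, Power stage down=not → no input occurs → does not occur.
Rail signal shows false clear [OR]: Vital path inoperative=not, Interlocking logic fails=not, Detection branch fails=not, Reserve lamp driver 2 degraded=not → no input occurs → does not occur.

No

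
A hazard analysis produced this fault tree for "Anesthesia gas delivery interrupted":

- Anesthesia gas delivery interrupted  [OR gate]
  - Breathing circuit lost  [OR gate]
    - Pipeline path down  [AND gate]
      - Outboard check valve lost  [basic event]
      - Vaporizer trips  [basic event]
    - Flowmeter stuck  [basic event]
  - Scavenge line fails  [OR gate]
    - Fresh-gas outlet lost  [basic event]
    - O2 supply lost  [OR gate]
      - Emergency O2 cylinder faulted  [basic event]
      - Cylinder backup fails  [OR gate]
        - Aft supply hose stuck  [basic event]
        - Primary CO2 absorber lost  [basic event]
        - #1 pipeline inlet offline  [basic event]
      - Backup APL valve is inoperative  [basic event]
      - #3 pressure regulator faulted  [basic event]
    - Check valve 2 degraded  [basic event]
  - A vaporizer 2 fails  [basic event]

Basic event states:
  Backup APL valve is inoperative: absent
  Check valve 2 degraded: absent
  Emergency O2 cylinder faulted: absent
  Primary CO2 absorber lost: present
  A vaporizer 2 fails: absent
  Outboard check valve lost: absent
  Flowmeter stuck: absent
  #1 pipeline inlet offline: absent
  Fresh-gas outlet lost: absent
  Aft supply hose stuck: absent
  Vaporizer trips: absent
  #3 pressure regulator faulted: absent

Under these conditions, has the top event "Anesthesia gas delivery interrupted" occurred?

Pipeline path down [AND]: Outboard check valve lost=not, Vaporizer trips=not → not all inputs occur → does not occur.
Breathing circuit lost [OR]: Pipeline path down=not, Flowmeter stuck=not → no input occurs → does not occur.
Cylinder backup fails [OR]: Aft supply hose stuck=not, Primary CO2 absorber lost=occurs, #1 pipeline inlet offline=not → at least one input occurs → occurs.
O2 supply lost [OR]: Emergency O2 cylinder faulted=not, Cylinder backup fails=occurs, Backup APL valve is inoperative=not, #3 pressure regulator faulted=not → at least one input occurs → occurs.
Scavenge line fails [OR]: Fresh-gas outlet lost=not, O2 supply lost=occurs, Check valve 2 degraded=not → at least one input occurs → occurs.
Anesthesia gas delivery interrupted [OR]: Breathing circuit lost=not, Scavenge line fails=occurs, A vaporizer 2 fails=not → at least one input occurs → occurs.

Yes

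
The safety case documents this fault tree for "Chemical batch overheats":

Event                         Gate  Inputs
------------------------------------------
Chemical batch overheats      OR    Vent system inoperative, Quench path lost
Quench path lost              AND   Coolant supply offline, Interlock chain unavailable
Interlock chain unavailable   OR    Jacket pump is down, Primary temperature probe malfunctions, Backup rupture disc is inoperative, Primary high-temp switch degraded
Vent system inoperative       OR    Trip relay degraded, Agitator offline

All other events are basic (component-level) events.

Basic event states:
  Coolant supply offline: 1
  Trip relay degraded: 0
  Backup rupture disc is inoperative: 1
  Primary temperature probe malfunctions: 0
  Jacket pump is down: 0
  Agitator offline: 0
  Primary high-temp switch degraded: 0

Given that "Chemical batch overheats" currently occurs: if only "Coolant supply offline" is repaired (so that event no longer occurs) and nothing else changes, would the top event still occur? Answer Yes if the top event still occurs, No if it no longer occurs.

No

Counterfactual: set "Coolant supply offline" to not occurred.
Vent system inoperative [OR]: Trip relay degraded=not, Agitator offline=not → no input occurs → does not occur.
Interlock chain unavailable [OR]: Jacket pump is down=not, Primary temperature probe malfunctions=not, Backup rupture disc is inoperative=occurs, Primary high-temp switch degraded=not → at least one input occurs → occurs.
Quench path lost [AND]: Coolant supply offline=not, Interlock chain unavailable=occurs → not all inputs occur → does not occur.
Chemical batch overheats [OR]: Vent system inoperative=not, Quench path lost=not → no input occurs → does not occur.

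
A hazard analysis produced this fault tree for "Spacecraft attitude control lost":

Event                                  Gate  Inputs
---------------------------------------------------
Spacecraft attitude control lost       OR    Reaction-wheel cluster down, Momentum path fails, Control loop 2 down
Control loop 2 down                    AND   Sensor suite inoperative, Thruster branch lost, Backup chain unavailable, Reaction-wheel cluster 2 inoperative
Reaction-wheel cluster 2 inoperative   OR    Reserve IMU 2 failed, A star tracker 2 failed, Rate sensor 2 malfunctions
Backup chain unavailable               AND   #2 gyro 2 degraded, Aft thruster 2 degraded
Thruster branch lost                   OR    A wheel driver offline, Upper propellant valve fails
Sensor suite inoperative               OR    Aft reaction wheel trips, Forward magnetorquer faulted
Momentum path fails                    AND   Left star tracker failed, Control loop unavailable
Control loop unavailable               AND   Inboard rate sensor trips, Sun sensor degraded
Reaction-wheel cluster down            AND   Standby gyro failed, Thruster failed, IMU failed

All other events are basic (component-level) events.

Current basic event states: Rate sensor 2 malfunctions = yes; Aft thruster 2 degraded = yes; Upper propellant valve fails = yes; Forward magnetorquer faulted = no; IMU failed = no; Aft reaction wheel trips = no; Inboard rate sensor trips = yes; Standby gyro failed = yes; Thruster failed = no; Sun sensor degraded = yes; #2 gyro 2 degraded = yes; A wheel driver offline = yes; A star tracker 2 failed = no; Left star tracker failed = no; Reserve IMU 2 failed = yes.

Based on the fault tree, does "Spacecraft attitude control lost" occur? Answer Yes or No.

No

Reaction-wheel cluster down [AND]: Standby gyro failed=occurs, Thruster failed=not, IMU failed=not → not all inputs occur → does not occur.
Control loop unavailable [AND]: Inboard rate sensor trips=occurs, Sun sensor degraded=occurs → all inputs occur → occurs.
Momentum path fails [AND]: Left star tracker failed=not, Control loop unavailable=occurs → not all inputs occur → does not occur.
Sensor suite inoperative [OR]: Aft reaction wheel trips=not, Forward magnetorquer faulted=not → no input occurs → does not occur.
Thruster branch lost [OR]: A wheel driver offline=occurs, Upper propellant valve fails=occurs → at least one input occurs → occurs.
Backup chain unavailable [AND]: #2 gyro 2 degraded=occurs, Aft thruster 2 degraded=occurs → all inputs occur → occurs.
Reaction-wheel cluster 2 inoperative [OR]: Reserve IMU 2 failed=occurs, A star tracker 2 failed=not, Rate sensor 2 malfunctions=occurs → at least one input occurs → occurs.
Control loop 2 down [AND]: Sensor suite inoperative=not, Thruster branch lost=occurs, Backup chain unavailable=occurs, Reaction-wheel cluster 2 inoperative=occurs → not all inputs occur → does not occur.
Spacecraft attitude control lost [OR]: Reaction-wheel cluster down=not, Momentum path fails=not, Control loop 2 down=not → no input occurs → does not occur.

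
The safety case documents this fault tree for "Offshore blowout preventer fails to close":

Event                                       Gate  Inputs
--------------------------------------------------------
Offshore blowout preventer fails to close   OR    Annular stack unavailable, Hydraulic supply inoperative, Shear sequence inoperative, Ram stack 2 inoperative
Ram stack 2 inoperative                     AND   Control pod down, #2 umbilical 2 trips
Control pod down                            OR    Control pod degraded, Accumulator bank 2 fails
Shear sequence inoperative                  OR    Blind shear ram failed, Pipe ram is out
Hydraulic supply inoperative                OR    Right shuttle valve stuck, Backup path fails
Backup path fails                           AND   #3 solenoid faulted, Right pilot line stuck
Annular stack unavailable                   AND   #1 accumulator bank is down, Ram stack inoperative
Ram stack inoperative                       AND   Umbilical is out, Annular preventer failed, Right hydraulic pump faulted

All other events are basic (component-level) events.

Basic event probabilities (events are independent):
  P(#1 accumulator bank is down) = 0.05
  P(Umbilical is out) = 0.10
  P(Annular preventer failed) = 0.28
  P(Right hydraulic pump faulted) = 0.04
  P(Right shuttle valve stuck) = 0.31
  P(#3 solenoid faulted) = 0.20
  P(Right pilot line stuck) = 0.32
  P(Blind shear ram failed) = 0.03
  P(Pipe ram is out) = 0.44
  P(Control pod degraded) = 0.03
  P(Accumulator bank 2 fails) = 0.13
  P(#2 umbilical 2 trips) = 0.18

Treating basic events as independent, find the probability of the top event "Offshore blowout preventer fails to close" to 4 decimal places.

P(Ram stack inoperative) [AND] = 0.10 × 0.28 × 0.04 = 0.001120
P(Annular stack unavailable) [AND] = 0.05 × 0.001120 = 0.000056
P(Backup path fails) [AND] = 0.20 × 0.32 = 0.064000
P(Hydraulic supply inoperative) [OR] = 1 − (1−0.31) × (1−0.064000) = 0.354160
P(Shear sequence inoperative) [OR] = 1 − (1−0.03) × (1−0.44) = 0.456800
P(Control pod down) [OR] = 1 − (1−0.03) × (1−0.13) = 0.156100
P(Ram stack 2 inoperative) [AND] = 0.156100 × 0.18 = 0.028098
P(Offshore blowout preventer fails to close) [OR] = 1 − (1−0.000056) × (1−0.354160) × (1−0.456800) × (1−0.028098) = 0.659056
Rounded to 4 decimal places: P(Offshore blowout preventer fails to close) ≈ 0.6591.

0.6591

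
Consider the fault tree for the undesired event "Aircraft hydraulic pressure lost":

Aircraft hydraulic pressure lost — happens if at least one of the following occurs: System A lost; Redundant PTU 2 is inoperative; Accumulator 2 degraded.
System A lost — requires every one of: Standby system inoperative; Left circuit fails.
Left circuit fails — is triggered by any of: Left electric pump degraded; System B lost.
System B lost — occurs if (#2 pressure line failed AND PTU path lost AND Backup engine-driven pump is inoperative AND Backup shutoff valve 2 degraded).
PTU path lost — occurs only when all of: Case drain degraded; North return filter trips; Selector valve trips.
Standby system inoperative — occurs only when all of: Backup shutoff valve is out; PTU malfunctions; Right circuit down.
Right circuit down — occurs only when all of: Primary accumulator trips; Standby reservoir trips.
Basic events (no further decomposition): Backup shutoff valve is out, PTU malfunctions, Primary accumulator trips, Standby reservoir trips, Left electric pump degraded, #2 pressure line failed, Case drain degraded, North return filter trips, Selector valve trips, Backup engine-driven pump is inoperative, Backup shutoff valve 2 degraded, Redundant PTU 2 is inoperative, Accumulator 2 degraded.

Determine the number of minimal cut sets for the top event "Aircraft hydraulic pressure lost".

Right circuit down [AND]: one cut set from each child combined → 1 × 1 = 1 cut set(s).
Standby system inoperative [AND]: one cut set from each child combined → 1 × 1 × 1 = 1 cut set(s).
PTU path lost [AND]: one cut set from each child combined → 1 × 1 × 1 = 1 cut set(s).
System B lost [AND]: one cut set from each child combined → 1 × 1 × 1 × 1 = 1 cut set(s).
Left circuit fails [OR]: union of children's cut sets → 2 cut set(s).
System A lost [AND]: one cut set from each child combined → 1 × 2 = 2 cut set(s).
Aircraft hydraulic pressure lost [OR]: union of children's cut sets → 4 cut set(s).
Minimal cut sets: {Backup shutoff valve is out, Left electric pump degraded, PTU malfunctions, Primary accumulator trips, Standby reservoir trips}; {#2 pressure line failed, Backup engine-driven pump is inoperative, Backup shutoff valve 2 degraded, Backup shutoff valve is out, Case drain degraded, North return filter trips, PTU malfunctions, Primary accumulator trips, Selector valve trips, Standby reservoir trips}; {Redundant PTU 2 is inoperative}; {Accumulator 2 degraded}.

4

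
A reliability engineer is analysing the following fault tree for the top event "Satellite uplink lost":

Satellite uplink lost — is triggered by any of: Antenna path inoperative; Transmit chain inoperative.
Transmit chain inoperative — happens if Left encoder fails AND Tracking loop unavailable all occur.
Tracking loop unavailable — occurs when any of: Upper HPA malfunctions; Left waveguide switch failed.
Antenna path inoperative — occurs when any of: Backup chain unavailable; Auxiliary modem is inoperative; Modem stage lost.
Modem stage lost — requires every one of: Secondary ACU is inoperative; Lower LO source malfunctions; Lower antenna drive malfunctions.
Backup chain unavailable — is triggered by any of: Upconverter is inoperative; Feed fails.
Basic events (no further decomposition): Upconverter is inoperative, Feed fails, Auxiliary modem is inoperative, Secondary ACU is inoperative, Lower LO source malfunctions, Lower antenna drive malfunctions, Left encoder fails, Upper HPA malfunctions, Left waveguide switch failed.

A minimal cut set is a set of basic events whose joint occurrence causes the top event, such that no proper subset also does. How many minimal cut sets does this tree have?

6

Backup chain unavailable [OR]: union of children's cut sets → 2 cut set(s).
Modem stage lost [AND]: one cut set from each child combined → 1 × 1 × 1 = 1 cut set(s).
Antenna path inoperative [OR]: union of children's cut sets → 4 cut set(s).
Tracking loop unavailable [OR]: union of children's cut sets → 2 cut set(s).
Transmit chain inoperative [AND]: one cut set from each child combined → 1 × 2 = 2 cut set(s).
Satellite uplink lost [OR]: union of children's cut sets → 6 cut set(s).
Minimal cut sets: {Upconverter is inoperative}; {Feed fails}; {Auxiliary modem is inoperative}; {Lower LO source malfunctions, Lower antenna drive malfunctions, Secondary ACU is inoperative}; {Left encoder fails, Upper HPA malfunctions}; {Left encoder fails, Left waveguide switch failed}.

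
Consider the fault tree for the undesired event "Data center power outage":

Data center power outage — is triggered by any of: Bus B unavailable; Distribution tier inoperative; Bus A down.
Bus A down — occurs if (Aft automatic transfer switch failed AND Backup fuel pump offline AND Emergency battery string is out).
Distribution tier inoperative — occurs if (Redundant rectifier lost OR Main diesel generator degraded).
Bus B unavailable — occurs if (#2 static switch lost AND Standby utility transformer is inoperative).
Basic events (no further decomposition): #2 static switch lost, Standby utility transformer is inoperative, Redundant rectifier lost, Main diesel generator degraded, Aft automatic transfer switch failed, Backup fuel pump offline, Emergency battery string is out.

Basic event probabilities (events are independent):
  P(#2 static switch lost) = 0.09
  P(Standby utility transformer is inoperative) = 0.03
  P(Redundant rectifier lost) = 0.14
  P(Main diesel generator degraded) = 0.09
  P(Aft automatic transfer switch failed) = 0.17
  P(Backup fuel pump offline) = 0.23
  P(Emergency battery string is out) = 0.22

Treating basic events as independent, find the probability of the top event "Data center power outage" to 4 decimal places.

0.2262

P(Bus B unavailable) [AND] = 0.09 × 0.03 = 0.002700
P(Distribution tier inoperative) [OR] = 1 − (1−0.14) × (1−0.09) = 0.217400
P(Bus A down) [AND] = 0.17 × 0.23 × 0.22 = 0.008602
P(Data center power outage) [OR] = 1 − (1−0.002700) × (1−0.217400) × (1−0.008602) = 0.226227
Rounded to 4 decimal places: P(Data center power outage) ≈ 0.2262.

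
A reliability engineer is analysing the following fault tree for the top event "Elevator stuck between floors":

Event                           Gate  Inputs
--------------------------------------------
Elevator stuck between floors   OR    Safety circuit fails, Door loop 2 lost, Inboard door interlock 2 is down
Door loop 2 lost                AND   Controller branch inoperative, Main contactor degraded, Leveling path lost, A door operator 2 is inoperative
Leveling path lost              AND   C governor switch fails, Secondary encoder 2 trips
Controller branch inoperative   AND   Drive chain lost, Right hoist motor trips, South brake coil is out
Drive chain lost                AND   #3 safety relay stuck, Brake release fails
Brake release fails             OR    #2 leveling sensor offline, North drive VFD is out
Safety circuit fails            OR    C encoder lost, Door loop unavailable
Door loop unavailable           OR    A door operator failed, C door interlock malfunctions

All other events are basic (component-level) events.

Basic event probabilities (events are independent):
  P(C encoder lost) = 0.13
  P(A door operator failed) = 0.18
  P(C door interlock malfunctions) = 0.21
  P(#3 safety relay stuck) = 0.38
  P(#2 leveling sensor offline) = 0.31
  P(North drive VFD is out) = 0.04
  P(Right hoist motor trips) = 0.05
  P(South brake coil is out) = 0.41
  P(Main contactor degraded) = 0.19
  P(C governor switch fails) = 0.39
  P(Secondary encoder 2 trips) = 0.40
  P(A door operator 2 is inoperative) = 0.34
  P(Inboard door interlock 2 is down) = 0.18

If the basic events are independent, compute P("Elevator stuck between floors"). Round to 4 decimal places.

P(Door loop unavailable) [OR] = 1 − (1−0.18) × (1−0.21) = 0.352200
P(Safety circuit fails) [OR] = 1 − (1−0.13) × (1−0.352200) = 0.436414
P(Brake release fails) [OR] = 1 − (1−0.31) × (1−0.04) = 0.337600
P(Drive chain lost) [AND] = 0.38 × 0.337600 = 0.128288
P(Controller branch inoperative) [AND] = 0.128288 × 0.05 × 0.41 = 0.002630
P(Leveling path lost) [AND] = 0.39 × 0.40 = 0.156000
P(Door loop 2 lost) [AND] = 0.002630 × 0.19 × 0.156000 × 0.34 = 0.000027
P(Elevator stuck between floors) [OR] = 1 − (1−0.436414) × (1−0.000027) × (1−0.18) = 0.537872
Rounded to 4 decimal places: P(Elevator stuck between floors) ≈ 0.5379.

0.5379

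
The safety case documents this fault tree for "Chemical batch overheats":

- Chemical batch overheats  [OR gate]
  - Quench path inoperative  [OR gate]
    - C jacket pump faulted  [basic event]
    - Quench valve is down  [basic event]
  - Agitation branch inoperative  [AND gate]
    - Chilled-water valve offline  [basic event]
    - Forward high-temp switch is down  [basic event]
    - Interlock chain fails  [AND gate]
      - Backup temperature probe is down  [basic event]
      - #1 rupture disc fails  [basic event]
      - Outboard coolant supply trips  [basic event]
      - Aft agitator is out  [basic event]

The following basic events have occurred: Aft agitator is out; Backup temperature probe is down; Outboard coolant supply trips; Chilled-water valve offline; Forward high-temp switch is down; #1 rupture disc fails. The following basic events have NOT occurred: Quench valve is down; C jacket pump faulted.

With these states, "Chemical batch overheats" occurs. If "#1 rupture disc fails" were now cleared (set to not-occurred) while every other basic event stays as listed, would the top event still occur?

No

Counterfactual: set "#1 rupture disc fails" to not occurred.
Quench path inoperative [OR]: C jacket pump faulted=not, Quench valve is down=not → no input occurs → does not occur.
Interlock chain fails [AND]: Backup temperature probe is down=occurs, #1 rupture disc fails=not, Outboard coolant supply trips=occurs, Aft agitator is out=occurs → not all inputs occur → does not occur.
Agitation branch inoperative [AND]: Chilled-water valve offline=occurs, Forward high-temp switch is down=occurs, Interlock chain fails=not → not all inputs occur → does not occur.
Chemical batch overheats [OR]: Quench path inoperative=not, Agitation branch inoperative=not → no input occurs → does not occur.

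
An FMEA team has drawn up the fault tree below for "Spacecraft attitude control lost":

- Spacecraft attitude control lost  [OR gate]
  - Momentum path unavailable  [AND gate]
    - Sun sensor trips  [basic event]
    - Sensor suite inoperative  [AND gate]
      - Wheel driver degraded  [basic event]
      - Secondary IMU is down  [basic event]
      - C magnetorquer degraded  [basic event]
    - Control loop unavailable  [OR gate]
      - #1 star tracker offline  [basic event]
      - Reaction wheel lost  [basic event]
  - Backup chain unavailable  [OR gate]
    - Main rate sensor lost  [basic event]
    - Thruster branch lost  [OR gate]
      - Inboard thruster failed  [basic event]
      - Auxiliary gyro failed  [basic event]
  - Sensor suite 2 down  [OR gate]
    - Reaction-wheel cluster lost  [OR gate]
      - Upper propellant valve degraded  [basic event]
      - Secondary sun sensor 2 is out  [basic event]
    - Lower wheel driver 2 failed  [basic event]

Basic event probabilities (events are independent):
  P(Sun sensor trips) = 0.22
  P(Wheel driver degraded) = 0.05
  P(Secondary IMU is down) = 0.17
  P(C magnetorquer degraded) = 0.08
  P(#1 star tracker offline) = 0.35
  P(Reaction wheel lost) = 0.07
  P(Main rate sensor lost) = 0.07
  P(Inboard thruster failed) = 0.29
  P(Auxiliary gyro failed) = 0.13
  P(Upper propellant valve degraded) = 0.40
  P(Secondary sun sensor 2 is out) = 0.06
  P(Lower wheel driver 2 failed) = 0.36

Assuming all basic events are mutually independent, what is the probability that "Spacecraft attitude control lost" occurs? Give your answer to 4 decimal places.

0.7927

P(Sensor suite inoperative) [AND] = 0.05 × 0.17 × 0.08 = 0.000680
P(Control loop unavailable) [OR] = 1 − (1−0.35) × (1−0.07) = 0.395500
P(Momentum path unavailable) [AND] = 0.22 × 0.000680 × 0.395500 = 0.000059
P(Thruster branch lost) [OR] = 1 − (1−0.29) × (1−0.13) = 0.382300
P(Backup chain unavailable) [OR] = 1 − (1−0.07) × (1−0.382300) = 0.425539
P(Reaction-wheel cluster lost) [OR] = 1 − (1−0.40) × (1−0.06) = 0.436000
P(Sensor suite 2 down) [OR] = 1 − (1−0.436000) × (1−0.36) = 0.639040
P(Spacecraft attitude control lost) [OR] = 1 − (1−0.000059) × (1−0.425539) × (1−0.639040) = 0.792655
Rounded to 4 decimal places: P(Spacecraft attitude control lost) ≈ 0.7927.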